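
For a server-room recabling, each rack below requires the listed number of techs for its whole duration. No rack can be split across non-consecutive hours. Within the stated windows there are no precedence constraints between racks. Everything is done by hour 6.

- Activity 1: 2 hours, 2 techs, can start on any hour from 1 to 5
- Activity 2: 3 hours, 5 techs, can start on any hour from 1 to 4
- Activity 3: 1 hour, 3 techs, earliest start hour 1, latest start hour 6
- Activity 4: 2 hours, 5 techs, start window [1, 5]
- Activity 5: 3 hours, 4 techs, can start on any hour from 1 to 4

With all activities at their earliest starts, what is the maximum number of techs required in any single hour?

Early-start schedule: Activity 1@1, Activity 2@1, Activity 3@1, Activity 4@1, Activity 5@1.
Load per hour: hour 1: 19, hour 2: 16, hour 3: 9, hour 4: 0, hour 5: 0, hour 6: 0.
Peak is 19.

19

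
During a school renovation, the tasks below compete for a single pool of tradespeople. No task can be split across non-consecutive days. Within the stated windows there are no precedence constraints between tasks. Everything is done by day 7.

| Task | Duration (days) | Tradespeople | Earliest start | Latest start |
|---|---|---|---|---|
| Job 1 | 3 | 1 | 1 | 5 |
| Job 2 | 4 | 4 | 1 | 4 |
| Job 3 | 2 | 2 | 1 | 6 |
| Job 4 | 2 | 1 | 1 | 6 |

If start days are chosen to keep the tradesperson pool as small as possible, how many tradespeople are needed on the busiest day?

4

Early-start (Job 1@1, Job 2@1, Job 3@1, Job 4@1) gives peak 8: d1:8  d2:8  d3:5  d4:4  d5:0  d6:0  d7:0.
Shift Job 2→4.
Schedule Job 1@1, Job 2@4, Job 3@1, Job 4@1: d1:4  d2:4  d3:1  d4:4  d5:4  d6:4  d7:4 — peak 4.
Total tradesperson-days = 25 over 7 days ⇒ peak ≥ ⌈25/7⌉ = 4, so 4 is optimal.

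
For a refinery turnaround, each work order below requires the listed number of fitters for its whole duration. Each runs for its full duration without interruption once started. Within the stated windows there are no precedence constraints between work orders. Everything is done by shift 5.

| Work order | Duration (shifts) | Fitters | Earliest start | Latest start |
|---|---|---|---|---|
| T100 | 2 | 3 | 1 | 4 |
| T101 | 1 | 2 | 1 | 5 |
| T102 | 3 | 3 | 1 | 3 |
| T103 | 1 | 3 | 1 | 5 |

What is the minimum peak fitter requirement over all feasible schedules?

6

Early-start (T100@1, T101@1, T102@1, T103@1) gives peak 11: s1:11  s2:6  s3:3  s4:0  s5:0.
Shift T102→2, T103→3.
Schedule T100@1, T101@1, T102@2, T103@3: s1:5  s2:6  s3:6  s4:3  s5:0 — peak 6.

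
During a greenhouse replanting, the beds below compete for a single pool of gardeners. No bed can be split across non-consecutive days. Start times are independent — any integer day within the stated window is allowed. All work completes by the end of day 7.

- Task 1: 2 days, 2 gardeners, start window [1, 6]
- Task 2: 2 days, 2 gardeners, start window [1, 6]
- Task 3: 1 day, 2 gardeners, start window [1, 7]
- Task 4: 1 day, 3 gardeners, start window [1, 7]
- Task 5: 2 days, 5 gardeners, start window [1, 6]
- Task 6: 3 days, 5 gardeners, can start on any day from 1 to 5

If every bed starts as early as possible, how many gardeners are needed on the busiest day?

19

Early-start schedule: Task 1@1, Task 2@1, Task 3@1, Task 4@1, Task 5@1, Task 6@1.
Load per day: day 1: 19, day 2: 14, day 3: 5, day 4: 0, day 5: 0, day 6: 0, day 7: 0.
Peak is 19.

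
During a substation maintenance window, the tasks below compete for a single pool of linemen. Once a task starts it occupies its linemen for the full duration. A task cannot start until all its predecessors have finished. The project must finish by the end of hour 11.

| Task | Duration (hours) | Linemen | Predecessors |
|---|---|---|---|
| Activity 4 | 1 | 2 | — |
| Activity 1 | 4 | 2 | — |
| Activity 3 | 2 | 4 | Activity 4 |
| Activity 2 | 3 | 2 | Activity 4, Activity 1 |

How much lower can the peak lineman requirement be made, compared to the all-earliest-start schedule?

Early-start peak: h1:4  h2:6  h3:6  h4:2  h5:2  h6:2  h7:2  h8:0  h9:0  h10:0  h11:0 ⇒ 6.
Leveled (Activity 4@1, Activity 1@1, Activity 3@5, Activity 2@7): h1:4  h2:2  h3:2  h4:2  h5:4  h6:4  h7:2  h8:2  h9:2  h10:0  h11:0 ⇒ 4.
Reduction 6 − 4 = 2.

2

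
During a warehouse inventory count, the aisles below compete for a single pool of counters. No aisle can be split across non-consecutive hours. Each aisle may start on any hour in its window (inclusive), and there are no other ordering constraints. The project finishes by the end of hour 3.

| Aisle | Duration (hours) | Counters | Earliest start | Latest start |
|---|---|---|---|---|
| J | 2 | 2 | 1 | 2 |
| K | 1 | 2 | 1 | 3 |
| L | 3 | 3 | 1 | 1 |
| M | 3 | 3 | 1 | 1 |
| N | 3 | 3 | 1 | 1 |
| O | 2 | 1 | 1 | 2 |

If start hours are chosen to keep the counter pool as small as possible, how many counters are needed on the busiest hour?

12

Early-start (J@1, K@1, L@1, M@1, N@1, O@1) gives peak 14: h1:14  h2:12  h3:9.
Shift K→3.
Schedule J@1, K@3, L@1, M@1, N@1, O@1: h1:12  h2:12  h3:11 — peak 12.
Total counter-hours = 35 over 3 hours ⇒ peak ≥ ⌈35/3⌉ = 12, so 12 is optimal.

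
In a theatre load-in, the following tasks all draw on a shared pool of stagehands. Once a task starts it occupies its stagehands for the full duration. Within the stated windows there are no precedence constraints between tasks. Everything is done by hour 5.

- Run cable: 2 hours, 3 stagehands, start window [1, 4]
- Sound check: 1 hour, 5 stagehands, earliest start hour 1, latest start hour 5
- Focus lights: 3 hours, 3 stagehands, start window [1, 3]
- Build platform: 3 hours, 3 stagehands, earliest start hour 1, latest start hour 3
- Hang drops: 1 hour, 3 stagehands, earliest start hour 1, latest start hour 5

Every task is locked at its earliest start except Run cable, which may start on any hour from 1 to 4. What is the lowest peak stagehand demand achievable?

Run cable@1: h1:17  h2:9  h3:6  h4:0  h5:0 → peak 17
Run cable@2: h1:14  h2:9  h3:9  h4:0  h5:0 → peak 14
Run cable@3: h1:14  h2:6  h3:9  h4:3  h5:0 → peak 14
Run cable@4: h1:14  h2:6  h3:6  h4:3  h5:3 → peak 14
Best is Run cable@2, peak 14.

14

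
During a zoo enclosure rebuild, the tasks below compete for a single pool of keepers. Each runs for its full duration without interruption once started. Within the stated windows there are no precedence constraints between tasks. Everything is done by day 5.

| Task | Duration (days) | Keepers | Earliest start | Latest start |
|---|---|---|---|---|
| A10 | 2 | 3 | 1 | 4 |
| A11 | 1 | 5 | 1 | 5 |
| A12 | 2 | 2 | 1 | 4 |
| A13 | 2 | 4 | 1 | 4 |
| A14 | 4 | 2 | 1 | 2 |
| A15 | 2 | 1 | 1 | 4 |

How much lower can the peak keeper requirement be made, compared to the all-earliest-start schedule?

10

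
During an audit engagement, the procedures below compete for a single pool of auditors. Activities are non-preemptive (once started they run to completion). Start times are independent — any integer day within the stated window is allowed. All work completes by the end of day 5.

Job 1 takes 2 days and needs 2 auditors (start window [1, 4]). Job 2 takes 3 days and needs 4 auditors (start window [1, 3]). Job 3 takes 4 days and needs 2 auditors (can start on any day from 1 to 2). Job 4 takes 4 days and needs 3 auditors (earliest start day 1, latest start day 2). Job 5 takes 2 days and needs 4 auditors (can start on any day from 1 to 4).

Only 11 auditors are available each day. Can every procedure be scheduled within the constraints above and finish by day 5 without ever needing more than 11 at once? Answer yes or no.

yes

Schedule Job 1@1, Job 2@1, Job 3@1, Job 4@1, Job 5@4: d1:11  d2:11  d3:9  d4:9  d5:4 — peak 11 ≤ 11.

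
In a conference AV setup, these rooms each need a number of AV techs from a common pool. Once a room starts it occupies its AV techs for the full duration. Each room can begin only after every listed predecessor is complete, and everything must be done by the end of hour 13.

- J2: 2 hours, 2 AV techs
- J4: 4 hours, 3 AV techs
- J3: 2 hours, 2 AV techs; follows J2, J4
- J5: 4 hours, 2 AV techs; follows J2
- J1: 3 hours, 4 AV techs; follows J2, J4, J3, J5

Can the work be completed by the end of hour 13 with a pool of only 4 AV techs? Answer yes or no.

yes

Schedule J2@1, J4@3, J3@7, J5@7, J1@11: h1:2  h2:2  h3:3  h4:3  h5:3  h6:3  h7:4  h8:4  h9:2  h10:2  h11:4  h12:4  h13:4 — peak 4 ≤ 4.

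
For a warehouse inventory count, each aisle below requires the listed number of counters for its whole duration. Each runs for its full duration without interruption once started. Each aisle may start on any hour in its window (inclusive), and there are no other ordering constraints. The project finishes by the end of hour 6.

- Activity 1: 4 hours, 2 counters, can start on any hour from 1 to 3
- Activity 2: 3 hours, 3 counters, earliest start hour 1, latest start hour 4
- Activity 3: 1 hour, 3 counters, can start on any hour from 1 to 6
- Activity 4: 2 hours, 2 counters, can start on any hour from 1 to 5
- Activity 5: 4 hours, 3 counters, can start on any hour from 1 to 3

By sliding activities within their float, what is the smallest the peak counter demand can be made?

Early-start (Activity 1@1, Activity 2@1, Activity 3@1, Activity 4@1, Activity 5@1) gives peak 13: h1:13  h2:10  h3:8  h4:5  h5:0  h6:0.
Shift Activity 4→4, Activity 5→2.
Schedule Activity 1@1, Activity 2@1, Activity 3@1, Activity 4@4, Activity 5@2: h1:8  h2:8  h3:8  h4:7  h5:5  h6:0 — peak 8.

8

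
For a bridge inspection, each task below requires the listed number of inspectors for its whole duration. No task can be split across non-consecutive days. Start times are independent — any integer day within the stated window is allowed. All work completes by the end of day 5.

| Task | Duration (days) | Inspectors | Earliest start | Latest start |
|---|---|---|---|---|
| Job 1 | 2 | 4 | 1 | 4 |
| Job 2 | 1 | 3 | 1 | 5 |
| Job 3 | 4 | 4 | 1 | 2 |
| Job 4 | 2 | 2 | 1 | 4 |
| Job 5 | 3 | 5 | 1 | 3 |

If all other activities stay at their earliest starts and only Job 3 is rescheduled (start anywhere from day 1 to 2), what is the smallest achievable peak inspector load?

15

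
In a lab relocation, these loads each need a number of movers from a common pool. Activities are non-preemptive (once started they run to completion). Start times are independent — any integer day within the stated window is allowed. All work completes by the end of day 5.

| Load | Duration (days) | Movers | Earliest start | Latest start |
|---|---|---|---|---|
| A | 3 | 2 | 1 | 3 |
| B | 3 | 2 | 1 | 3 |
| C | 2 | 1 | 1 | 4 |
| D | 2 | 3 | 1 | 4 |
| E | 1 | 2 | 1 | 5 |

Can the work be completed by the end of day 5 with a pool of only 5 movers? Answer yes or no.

Schedule A@1, B@1, C@1, D@4, E@4: d1:5  d2:5  d3:4  d4:5  d5:3 — peak 5 ≤ 5.

yes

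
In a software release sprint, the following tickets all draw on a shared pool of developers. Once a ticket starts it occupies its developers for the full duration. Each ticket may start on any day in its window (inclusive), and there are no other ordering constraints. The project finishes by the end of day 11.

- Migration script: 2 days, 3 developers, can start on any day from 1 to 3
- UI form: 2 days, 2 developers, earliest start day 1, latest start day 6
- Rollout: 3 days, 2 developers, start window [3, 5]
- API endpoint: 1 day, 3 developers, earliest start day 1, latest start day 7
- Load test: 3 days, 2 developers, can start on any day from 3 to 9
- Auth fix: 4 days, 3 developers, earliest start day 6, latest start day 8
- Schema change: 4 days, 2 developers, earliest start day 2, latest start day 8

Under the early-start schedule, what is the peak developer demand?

8

Early-start schedule: Migration script@1, UI form@1, Rollout@3, API endpoint@1, Load test@3, Auth fix@6, Schema change@2.
Load per day: day 1: 8, day 2: 7, day 3: 6, day 4: 6, day 5: 6, day 6: 3, day 7: 3, day 8: 3, day 9: 3, day 10: 0, day 11: 0.
Peak is 8.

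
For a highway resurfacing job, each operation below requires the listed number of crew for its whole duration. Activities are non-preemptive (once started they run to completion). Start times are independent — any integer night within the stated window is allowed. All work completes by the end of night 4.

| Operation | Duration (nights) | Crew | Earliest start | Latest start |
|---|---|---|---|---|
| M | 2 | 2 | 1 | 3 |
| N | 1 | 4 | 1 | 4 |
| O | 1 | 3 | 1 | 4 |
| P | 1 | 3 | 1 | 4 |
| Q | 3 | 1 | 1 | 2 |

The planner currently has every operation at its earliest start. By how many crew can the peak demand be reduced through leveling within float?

8

Early-start peak: n1:13  n2:3  n3:1  n4:0 ⇒ 13.
Leveled (M@1, N@3, O@1, P@4, Q@2): n1:5  n2:3  n3:5  n4:4 ⇒ 5.
Reduction 13 − 5 = 8.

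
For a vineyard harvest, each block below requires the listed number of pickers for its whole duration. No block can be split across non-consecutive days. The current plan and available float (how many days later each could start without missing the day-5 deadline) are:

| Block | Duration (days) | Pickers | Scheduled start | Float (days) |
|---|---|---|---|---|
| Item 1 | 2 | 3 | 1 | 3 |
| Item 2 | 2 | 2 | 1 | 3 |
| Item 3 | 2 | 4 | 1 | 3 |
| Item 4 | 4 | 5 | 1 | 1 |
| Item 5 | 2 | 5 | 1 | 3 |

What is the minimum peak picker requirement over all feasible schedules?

Early-start (Item 1@1, Item 2@1, Item 3@1, Item 4@1, Item 5@1) gives peak 19: d1:19  d2:19  d3:5  d4:5  d5:0.
Shift Item 2→3, Item 5→3.
Schedule Item 1@1, Item 2@3, Item 3@1, Item 4@1, Item 5@3: d1:12  d2:12  d3:12  d4:12  d5:0 — peak 12.

12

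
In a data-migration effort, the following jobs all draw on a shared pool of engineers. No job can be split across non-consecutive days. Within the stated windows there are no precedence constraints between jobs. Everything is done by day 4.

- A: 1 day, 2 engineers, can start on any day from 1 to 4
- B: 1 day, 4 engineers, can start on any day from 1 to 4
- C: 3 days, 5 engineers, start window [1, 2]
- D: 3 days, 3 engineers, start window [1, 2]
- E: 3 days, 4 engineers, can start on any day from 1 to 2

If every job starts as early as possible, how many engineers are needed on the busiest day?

18

Early-start schedule: A@1, B@1, C@1, D@1, E@1.
Load per day: day 1: 18, day 2: 12, day 3: 12, day 4: 0.
Peak is 18.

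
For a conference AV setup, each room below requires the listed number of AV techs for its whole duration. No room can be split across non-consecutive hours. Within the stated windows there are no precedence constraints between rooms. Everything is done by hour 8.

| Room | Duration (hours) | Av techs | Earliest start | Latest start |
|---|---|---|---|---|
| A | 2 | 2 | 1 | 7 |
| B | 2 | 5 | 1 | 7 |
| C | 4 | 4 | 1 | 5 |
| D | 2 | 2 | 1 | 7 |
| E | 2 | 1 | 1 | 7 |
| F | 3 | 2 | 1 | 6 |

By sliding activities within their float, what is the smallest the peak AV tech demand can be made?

Early-start (A@1, B@1, C@1, D@1, E@1, F@1) gives peak 16: h1:16  h2:16  h3:6  h4:4  h5:0  h6:0  h7:0  h8:0.
Shift B→3, C→5, F→5.
Schedule A@1, B@3, C@5, D@1, E@1, F@5: h1:5  h2:5  h3:5  h4:5  h5:6  h6:6  h7:6  h8:4 — peak 6.
Total AV tech-hours = 42 over 8 hours ⇒ peak ≥ ⌈42/8⌉ = 6, so 6 is optimal.

6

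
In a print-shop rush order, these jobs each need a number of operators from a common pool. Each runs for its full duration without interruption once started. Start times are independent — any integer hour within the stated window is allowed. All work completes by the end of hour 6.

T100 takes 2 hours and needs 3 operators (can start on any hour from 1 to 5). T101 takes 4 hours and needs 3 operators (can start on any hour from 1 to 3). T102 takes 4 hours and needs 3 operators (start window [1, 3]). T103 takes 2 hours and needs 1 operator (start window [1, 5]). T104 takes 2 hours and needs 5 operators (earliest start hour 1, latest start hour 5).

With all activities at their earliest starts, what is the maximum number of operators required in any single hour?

Early-start schedule: T100@1, T101@1, T102@1, T103@1, T104@1.
Load per hour: hour 1: 15, hour 2: 15, hour 3: 6, hour 4: 6, hour 5: 0, hour 6: 0.
Peak is 15.

15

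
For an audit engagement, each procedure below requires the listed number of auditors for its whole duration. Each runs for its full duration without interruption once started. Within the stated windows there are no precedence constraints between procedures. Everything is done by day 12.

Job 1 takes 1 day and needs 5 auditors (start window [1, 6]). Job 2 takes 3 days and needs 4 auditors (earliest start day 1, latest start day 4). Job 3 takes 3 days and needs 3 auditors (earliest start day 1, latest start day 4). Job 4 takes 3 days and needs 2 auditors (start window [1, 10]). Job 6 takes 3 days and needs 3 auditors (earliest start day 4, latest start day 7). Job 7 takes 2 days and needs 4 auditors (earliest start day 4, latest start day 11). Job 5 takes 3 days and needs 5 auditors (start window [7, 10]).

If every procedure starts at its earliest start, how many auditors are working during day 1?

14

At early start, day 1 has: Job 1, Job 2, Job 3, Job 4.
Demand: 5 + 4 + 3 + 2 = 14.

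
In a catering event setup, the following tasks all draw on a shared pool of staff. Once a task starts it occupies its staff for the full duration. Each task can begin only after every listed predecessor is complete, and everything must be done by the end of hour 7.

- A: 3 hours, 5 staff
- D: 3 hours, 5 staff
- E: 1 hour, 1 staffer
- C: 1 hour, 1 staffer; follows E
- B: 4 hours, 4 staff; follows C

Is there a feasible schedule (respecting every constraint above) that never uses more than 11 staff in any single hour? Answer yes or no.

yes

Schedule A@1, D@4, E@1, C@2, B@3: h1:6  h2:6  h3:9  h4:9  h5:9  h6:9  h7:0 — peak 9 ≤ 11.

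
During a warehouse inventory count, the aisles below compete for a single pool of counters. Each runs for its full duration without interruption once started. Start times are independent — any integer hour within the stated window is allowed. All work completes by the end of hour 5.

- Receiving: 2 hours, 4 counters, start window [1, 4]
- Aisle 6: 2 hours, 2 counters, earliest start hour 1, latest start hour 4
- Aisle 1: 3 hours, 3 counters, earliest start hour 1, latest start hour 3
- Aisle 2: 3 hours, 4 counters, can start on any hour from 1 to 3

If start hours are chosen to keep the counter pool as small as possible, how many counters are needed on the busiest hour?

Early-start (Receiving@1, Aisle 6@1, Aisle 1@1, Aisle 2@1) gives peak 13: h1:13  h2:13  h3:7  h4:0  h5:0.
Shift Aisle 1→3, Aisle 2→3.
Schedule Receiving@1, Aisle 6@1, Aisle 1@3, Aisle 2@3: h1:6  h2:6  h3:7  h4:7  h5:7 — peak 7.
Total counter-hours = 33 over 5 hours ⇒ peak ≥ ⌈33/5⌉ = 7, so 7 is optimal.

7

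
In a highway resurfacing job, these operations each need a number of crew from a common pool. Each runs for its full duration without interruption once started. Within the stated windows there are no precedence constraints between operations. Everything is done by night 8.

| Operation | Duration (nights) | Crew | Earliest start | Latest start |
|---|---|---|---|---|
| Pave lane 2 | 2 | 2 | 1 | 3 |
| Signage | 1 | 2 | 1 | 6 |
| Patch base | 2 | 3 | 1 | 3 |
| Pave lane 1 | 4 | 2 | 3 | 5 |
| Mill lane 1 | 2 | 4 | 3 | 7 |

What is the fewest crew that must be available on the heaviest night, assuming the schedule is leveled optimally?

4

Early-start (Pave lane 2@1, Signage@1, Patch base@1, Pave lane 1@3, Mill lane 1@3) gives peak 7: n1:7  n2:5  n3:6  n4:6  n5:2  n6:2  n7:0  n8:0.
Shift Pave lane 2→3, Signage→5, Mill lane 1→7.
Schedule Pave lane 2@3, Signage@5, Patch base@1, Pave lane 1@3, Mill lane 1@7: n1:3  n2:3  n3:4  n4:4  n5:4  n6:2  n7:4  n8:4 — peak 4.
Total crew member-nights = 28 over 8 nights ⇒ peak ≥ ⌈28/8⌉ = 4, so 4 is optimal.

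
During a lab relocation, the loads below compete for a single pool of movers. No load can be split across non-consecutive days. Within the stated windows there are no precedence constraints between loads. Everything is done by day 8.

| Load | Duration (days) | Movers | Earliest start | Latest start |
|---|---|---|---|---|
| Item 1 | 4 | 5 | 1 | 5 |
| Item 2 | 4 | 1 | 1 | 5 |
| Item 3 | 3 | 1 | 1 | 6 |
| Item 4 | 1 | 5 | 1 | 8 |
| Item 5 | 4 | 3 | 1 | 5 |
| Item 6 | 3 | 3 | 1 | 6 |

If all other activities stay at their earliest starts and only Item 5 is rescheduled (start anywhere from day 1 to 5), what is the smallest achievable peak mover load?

Item 5@1: d1:18  d2:13  d3:13  d4:9  d5:0  d6:0  d7:0  d8:0 → peak 18
Item 5@2: d1:15  d2:13  d3:13  d4:9  d5:3  d6:0  d7:0  d8:0 → peak 15
Item 5@3: d1:15  d2:10  d3:13  d4:9  d5:3  d6:3  d7:0  d8:0 → peak 15
Item 5@4: d1:15  d2:10  d3:10  d4:9  d5:3  d6:3  d7:3  d8:0 → peak 15
Item 5@5: d1:15  d2:10  d3:10  d4:6  d5:3  d6:3  d7:3  d8:3 → peak 15
Best is Item 5@2, peak 15.

15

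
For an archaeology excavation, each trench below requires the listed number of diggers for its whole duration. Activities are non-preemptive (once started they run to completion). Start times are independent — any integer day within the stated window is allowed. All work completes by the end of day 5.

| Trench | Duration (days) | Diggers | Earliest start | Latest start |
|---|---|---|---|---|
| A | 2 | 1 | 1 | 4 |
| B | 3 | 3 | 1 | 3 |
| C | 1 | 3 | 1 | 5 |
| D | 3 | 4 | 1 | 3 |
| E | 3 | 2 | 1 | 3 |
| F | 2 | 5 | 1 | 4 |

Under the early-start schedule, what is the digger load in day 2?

15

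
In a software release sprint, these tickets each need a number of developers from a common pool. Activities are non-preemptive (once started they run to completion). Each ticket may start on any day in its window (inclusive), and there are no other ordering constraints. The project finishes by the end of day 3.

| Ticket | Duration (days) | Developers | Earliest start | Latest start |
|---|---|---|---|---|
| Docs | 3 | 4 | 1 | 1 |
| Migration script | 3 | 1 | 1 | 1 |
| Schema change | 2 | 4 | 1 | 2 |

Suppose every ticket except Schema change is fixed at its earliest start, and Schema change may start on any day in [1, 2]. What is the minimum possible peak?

Schema change@1: d1:9  d2:9  d3:5 → peak 9
Schema change@2: d1:5  d2:9  d3:9 → peak 9
Best is Schema change@1, peak 9.

9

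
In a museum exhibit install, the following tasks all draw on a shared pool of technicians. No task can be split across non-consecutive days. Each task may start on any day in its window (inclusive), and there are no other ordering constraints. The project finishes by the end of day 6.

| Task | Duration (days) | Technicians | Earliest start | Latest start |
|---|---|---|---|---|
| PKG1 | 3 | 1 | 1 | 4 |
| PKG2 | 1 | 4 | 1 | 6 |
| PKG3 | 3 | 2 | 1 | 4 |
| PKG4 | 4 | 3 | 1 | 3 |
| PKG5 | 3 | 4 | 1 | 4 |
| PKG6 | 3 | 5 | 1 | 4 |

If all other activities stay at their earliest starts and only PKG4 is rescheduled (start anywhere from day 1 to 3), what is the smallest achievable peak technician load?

16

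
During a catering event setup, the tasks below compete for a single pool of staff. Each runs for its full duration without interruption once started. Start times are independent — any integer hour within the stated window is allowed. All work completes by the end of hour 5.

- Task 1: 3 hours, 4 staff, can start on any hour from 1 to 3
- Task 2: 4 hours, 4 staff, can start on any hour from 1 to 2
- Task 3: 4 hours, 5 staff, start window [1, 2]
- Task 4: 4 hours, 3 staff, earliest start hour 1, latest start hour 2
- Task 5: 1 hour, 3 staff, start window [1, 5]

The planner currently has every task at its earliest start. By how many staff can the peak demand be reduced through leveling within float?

Early-start peak: h1:19  h2:16  h3:16  h4:12  h5:0 ⇒ 19.
Leveled (Task 1@1, Task 2@1, Task 3@1, Task 4@1, Task 5@4): h1:16  h2:16  h3:16  h4:15  h5:0 ⇒ 16.
Reduction 19 − 16 = 3.

3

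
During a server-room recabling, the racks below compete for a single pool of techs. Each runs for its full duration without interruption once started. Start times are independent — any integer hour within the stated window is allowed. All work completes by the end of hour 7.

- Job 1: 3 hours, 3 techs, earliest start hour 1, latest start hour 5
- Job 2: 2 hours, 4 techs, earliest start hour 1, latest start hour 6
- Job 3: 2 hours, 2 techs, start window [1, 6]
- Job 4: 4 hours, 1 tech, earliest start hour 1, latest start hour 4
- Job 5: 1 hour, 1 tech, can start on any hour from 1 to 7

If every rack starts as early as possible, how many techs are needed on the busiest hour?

Early-start schedule: Job 1@1, Job 2@1, Job 3@1, Job 4@1, Job 5@1.
Load per hour: hour 1: 11, hour 2: 10, hour 3: 4, hour 4: 1, hour 5: 0, hour 6: 0, hour 7: 0.
Peak is 11.

11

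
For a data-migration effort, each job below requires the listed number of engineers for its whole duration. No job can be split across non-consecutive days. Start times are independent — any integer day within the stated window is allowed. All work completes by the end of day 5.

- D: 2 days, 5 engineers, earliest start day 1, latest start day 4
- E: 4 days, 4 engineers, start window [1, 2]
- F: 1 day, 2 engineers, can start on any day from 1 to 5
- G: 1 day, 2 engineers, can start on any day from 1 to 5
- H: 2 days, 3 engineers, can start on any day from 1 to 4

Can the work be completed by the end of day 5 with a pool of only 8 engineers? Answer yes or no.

no

The minimum achievable peak is 9; 8 < 9, so no feasible schedule stays within the cap.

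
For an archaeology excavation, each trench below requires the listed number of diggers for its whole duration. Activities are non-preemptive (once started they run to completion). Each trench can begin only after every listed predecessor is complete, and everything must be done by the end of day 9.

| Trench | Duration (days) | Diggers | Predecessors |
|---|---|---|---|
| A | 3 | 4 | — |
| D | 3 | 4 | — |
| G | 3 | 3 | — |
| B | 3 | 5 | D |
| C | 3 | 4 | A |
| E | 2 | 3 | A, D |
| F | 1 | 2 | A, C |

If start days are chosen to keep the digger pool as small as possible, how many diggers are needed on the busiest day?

Early-start (A@1, D@1, G@1, B@4, C@4, E@4, F@7) gives peak 12: d1:11  d2:11  d3:11  d4:12  d5:12  d6:9  d7:2  d8:0  d9:0.
Shift G→4, B→7, E→7, F→9.
Schedule A@1, D@1, G@4, B@7, C@4, E@7, F@9: d1:8  d2:8  d3:8  d4:7  d5:7  d6:7  d7:8  d8:8  d9:7 — peak 8.
Total digger-days = 68 over 9 days ⇒ peak ≥ ⌈68/9⌉ = 8, so 8 is optimal.

8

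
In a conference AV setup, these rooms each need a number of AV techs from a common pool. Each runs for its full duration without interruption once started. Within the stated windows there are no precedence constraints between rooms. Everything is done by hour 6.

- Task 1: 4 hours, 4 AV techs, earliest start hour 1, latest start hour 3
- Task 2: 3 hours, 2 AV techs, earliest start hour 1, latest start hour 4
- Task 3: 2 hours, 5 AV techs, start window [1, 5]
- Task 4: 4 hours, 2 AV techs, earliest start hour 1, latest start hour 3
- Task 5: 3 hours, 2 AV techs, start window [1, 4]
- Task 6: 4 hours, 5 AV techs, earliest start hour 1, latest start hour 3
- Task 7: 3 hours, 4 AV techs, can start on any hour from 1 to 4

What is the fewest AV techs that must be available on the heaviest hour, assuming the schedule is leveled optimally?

15

Early-start (Task 1@1, Task 2@1, Task 3@1, Task 4@1, Task 5@1, Task 6@1, Task 7@1) gives peak 24: h1:24  h2:24  h3:19  h4:11  h5:0  h6:0.
Shift Task 6→3, Task 7→4.
Schedule Task 1@1, Task 2@1, Task 3@1, Task 4@1, Task 5@1, Task 6@3, Task 7@4: h1:15  h2:15  h3:15  h4:15  h5:9  h6:9 — peak 15.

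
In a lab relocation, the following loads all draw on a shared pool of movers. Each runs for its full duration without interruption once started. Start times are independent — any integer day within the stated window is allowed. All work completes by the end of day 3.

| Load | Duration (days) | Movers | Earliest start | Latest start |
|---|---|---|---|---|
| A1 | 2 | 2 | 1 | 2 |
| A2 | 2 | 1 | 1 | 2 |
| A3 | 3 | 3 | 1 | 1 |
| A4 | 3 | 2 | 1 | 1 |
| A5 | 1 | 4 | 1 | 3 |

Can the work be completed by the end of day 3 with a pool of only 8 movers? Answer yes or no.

Total mover-days = 25; over 3 days the average is 25/3 > 8, so some day must exceed 8.

no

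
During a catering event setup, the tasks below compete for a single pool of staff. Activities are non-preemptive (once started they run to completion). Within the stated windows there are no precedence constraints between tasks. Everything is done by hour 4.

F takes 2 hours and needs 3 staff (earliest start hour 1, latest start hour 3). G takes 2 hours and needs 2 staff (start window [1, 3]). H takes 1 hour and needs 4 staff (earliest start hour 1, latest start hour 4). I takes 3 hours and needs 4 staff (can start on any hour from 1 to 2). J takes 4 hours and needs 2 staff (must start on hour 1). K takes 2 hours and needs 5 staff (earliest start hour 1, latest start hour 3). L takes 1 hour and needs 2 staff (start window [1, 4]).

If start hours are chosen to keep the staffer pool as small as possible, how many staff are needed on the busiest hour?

13

Early-start (F@1, G@1, H@1, I@1, J@1, K@1, L@1) gives peak 22: h1:22  h2:16  h3:6  h4:2.
Shift I→2, K→3.
Schedule F@1, G@1, H@1, I@2, J@1, K@3, L@1: h1:13  h2:11  h3:11  h4:11 — peak 13.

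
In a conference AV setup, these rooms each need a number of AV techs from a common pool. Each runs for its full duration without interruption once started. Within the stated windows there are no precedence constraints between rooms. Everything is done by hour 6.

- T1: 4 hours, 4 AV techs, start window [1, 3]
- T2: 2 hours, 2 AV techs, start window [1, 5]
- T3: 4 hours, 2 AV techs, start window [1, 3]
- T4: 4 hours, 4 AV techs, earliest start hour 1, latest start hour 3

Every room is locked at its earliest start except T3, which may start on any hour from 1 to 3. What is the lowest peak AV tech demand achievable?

T3@1: h1:12  h2:12  h3:10  h4:10  h5:0  h6:0 → peak 12
T3@2: h1:10  h2:12  h3:10  h4:10  h5:2  h6:0 → peak 12
T3@3: h1:10  h2:10  h3:10  h4:10  h5:2  h6:2 → peak 10
Best is T3@3, peak 10.

10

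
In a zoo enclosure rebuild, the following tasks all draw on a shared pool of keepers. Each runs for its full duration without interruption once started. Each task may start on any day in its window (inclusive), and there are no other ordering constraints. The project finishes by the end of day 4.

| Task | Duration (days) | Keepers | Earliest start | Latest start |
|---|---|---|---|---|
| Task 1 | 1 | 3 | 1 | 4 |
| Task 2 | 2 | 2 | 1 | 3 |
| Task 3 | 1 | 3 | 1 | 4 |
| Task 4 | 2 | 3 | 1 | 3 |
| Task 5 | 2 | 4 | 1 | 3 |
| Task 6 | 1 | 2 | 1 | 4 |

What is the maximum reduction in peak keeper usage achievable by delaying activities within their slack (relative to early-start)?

10

Early-start peak: d1:17  d2:9  d3:0  d4:0 ⇒ 17.
Leveled (Task 1@1, Task 2@1, Task 3@2, Task 4@3, Task 5@3, Task 6@1): d1:7  d2:5  d3:7  d4:7 ⇒ 7.
Reduction 17 − 7 = 10.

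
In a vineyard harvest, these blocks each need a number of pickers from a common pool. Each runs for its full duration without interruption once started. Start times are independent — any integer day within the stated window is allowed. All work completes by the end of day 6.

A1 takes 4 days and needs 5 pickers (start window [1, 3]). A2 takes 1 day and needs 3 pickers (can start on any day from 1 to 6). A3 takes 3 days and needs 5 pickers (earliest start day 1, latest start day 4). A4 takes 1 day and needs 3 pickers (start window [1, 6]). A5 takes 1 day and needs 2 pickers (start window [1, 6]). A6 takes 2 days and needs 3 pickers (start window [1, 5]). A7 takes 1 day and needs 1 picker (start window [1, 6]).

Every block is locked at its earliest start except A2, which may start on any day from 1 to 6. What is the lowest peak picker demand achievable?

19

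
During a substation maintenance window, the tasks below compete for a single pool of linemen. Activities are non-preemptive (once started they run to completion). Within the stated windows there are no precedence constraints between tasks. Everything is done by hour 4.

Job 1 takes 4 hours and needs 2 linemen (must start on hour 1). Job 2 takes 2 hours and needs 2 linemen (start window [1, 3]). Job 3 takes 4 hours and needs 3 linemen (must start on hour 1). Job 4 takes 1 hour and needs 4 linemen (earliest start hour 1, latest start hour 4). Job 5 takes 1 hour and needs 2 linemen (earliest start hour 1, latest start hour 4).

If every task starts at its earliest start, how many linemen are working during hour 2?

7

At early start, hour 2 has: Job 1, Job 2, Job 3.
Demand: 2 + 2 + 3 = 7.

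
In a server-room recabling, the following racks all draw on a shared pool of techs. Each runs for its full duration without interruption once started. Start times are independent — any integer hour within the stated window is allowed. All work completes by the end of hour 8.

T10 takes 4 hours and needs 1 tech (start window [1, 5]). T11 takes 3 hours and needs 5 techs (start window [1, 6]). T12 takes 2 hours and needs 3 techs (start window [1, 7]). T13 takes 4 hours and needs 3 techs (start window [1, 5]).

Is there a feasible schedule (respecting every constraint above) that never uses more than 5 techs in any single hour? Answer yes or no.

The minimum achievable peak is 6; 5 < 6, so no feasible schedule stays within the cap.

no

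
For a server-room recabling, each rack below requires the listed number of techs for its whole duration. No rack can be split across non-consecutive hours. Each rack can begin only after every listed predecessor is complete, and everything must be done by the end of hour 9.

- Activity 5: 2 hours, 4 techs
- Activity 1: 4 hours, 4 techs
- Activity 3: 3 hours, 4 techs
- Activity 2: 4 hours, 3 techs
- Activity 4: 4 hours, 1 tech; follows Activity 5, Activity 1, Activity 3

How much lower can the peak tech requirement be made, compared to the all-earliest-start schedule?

Early-start peak: h1:15  h2:15  h3:11  h4:7  h5:1  h6:1  h7:1  h8:1  h9:0 ⇒ 15.
Leveled (Activity 5@1, Activity 1@1, Activity 3@3, Activity 2@5, Activity 4@6): h1:8  h2:8  h3:8  h4:8  h5:7  h6:4  h7:4  h8:4  h9:1 ⇒ 8.
Reduction 15 − 8 = 7.

7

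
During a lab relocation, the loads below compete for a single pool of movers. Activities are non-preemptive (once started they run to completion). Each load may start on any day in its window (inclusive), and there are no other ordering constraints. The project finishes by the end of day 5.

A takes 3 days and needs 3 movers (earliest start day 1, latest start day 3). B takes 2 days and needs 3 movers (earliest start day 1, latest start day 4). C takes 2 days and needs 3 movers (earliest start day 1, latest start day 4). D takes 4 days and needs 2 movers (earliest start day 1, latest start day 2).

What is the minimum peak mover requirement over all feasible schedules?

Early-start (A@1, B@1, C@1, D@1) gives peak 11: d1:11  d2:11  d3:5  d4:2  d5:0.
Shift C→3.
Schedule A@1, B@1, C@3, D@1: d1:8  d2:8  d3:8  d4:5  d5:0 — peak 8.

8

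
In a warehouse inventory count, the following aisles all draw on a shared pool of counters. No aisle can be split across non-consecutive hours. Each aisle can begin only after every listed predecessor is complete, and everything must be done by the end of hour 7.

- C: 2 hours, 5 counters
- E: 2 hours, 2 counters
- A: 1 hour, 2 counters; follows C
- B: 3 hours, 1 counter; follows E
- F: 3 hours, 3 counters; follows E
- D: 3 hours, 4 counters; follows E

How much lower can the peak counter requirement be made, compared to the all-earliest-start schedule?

Early-start peak: h1:7  h2:7  h3:10  h4:8  h5:8  h6:0  h7:0 ⇒ 10.
Leveled (C@1, E@1, A@3, B@3, F@3, D@4): h1:7  h2:7  h3:6  h4:8  h5:8  h6:4  h7:0 ⇒ 8.
Reduction 10 − 8 = 2.

2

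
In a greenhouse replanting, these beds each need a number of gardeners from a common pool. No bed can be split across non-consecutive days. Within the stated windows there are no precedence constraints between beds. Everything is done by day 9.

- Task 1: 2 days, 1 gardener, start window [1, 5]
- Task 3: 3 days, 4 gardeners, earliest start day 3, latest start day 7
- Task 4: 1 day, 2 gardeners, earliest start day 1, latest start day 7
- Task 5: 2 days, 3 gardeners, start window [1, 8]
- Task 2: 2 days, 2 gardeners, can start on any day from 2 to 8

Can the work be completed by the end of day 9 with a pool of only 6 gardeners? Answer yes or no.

Schedule Task 1@1, Task 3@3, Task 4@1, Task 5@6, Task 2@8: d1:3  d2:1  d3:4  d4:4  d5:4  d6:3  d7:3  d8:2  d9:2 — peak 4 ≤ 6.

yes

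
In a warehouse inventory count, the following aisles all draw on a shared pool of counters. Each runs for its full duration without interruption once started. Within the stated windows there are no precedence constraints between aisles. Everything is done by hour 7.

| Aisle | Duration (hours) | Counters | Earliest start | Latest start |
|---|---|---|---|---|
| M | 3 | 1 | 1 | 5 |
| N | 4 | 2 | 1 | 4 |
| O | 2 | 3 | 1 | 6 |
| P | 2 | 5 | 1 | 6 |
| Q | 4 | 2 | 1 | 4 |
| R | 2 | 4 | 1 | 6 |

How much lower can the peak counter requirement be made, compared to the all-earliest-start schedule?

Early-start peak: h1:17  h2:17  h3:5  h4:4  h5:0  h6:0  h7:0 ⇒ 17.
Leveled (M@1, N@1, O@3, P@5, Q@4, R@1): h1:7  h2:7  h3:6  h4:7  h5:7  h6:7  h7:2 ⇒ 7.
Reduction 17 − 7 = 10.

10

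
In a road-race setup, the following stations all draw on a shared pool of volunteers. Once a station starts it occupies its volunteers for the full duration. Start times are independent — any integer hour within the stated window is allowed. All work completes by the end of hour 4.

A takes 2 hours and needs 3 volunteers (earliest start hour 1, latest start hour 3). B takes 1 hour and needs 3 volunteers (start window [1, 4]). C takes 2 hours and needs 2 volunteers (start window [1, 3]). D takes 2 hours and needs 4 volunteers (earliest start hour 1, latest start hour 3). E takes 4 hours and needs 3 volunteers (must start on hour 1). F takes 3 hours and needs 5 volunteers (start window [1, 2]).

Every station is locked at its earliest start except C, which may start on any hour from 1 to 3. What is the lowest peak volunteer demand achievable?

18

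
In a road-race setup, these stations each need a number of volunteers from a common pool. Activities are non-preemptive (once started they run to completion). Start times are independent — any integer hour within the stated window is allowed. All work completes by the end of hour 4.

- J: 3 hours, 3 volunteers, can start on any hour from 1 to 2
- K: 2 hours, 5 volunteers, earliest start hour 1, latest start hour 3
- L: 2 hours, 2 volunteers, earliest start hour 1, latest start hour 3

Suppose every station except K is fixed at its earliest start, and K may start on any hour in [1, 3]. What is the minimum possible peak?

K@1: h1:10  h2:10  h3:3  h4:0 → peak 10
K@2: h1:5  h2:10  h3:8  h4:0 → peak 10
K@3: h1:5  h2:5  h3:8  h4:5 → peak 8
Best is K@3, peak 8.

8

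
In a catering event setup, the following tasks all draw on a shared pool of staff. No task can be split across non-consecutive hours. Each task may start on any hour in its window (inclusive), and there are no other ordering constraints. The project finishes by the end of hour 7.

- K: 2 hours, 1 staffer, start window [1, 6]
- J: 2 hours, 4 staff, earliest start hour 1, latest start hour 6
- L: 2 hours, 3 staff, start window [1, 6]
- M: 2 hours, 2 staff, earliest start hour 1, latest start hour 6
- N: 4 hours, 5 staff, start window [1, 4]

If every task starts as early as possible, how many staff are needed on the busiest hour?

15

Early-start schedule: K@1, J@1, L@1, M@1, N@1.
Load per hour: hour 1: 15, hour 2: 15, hour 3: 5, hour 4: 5, hour 5: 0, hour 6: 0, hour 7: 0.
Peak is 15.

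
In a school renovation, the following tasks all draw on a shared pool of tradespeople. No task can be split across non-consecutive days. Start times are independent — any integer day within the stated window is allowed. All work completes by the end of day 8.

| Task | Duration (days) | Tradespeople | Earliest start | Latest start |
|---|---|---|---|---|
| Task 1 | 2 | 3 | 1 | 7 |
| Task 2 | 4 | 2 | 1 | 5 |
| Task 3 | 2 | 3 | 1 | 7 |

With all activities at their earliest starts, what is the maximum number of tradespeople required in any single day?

8

Early-start schedule: Task 1@1, Task 2@1, Task 3@1.
Load per day: day 1: 8, day 2: 8, day 3: 2, day 4: 2, day 5: 0, day 6: 0, day 7: 0, day 8: 0.
Peak is 8.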